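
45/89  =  45/89=0.51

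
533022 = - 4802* (-111 )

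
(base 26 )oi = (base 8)1202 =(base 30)LC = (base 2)1010000010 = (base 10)642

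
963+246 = 1209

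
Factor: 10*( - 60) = - 2^3*3^1 * 5^2= - 600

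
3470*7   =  24290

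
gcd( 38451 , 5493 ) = 5493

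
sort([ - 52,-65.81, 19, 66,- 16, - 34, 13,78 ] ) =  [-65.81, - 52, - 34, - 16,13,  19,66,78]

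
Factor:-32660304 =-2^4*3^1*523^1*1301^1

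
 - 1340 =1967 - 3307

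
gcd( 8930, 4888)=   94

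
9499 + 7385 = 16884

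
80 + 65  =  145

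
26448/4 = 6612 = 6612.00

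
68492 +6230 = 74722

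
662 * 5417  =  3586054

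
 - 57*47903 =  - 2730471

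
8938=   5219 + 3719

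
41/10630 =41/10630 = 0.00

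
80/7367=80/7367  =  0.01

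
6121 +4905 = 11026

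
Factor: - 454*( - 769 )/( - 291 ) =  - 2^1*3^ ( - 1 ) *97^(-1)*227^1 *769^1 = - 349126/291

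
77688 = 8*9711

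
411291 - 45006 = 366285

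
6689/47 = 142 + 15/47 = 142.32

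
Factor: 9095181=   3^1*3031727^1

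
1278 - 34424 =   -  33146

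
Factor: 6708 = 2^2*3^1*13^1 * 43^1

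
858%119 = 25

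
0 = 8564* 0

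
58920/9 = 19640/3= 6546.67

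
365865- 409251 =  - 43386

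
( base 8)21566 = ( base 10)9078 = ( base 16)2376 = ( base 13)4194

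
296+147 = 443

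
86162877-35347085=50815792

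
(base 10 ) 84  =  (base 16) 54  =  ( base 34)2g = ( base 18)4c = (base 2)1010100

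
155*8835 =1369425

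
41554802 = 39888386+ 1666416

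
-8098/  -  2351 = 8098/2351 = 3.44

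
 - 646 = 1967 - 2613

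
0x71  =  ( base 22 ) 53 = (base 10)113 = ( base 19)5I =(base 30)3n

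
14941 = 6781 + 8160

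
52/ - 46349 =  - 1 + 46297/46349 = - 0.00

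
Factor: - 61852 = - 2^2*7^1*47^2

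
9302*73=679046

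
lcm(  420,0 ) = 0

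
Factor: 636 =2^2*3^1*53^1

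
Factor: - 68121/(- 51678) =2^( - 1 ) * 11^(-1 )*29^1 = 29/22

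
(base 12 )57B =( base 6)3435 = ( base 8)1457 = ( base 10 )815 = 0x32F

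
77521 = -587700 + 665221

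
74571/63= 1183 + 2/3 = 1183.67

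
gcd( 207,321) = 3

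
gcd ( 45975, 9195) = 9195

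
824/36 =206/9= 22.89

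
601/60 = 601/60 = 10.02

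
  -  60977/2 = -60977/2 = - 30488.50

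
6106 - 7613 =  - 1507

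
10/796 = 5/398 = 0.01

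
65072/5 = 13014+ 2/5 = 13014.40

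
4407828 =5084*867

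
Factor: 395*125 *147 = 3^1 * 5^4*7^2*79^1 = 7258125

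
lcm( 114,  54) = 1026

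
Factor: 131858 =2^1*65929^1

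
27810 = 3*9270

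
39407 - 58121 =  - 18714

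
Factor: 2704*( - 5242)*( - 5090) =72147533120 = 2^6*5^1*13^2*509^1*2621^1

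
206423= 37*5579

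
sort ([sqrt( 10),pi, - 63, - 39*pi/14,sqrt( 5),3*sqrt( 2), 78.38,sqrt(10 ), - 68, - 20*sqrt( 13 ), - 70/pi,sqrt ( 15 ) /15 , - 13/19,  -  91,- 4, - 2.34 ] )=[ - 91  ,-20*sqrt(13 ), - 68,-63, - 70/pi , - 39*pi/14, - 4, - 2.34, - 13/19,sqrt(15 ) /15  ,  sqrt( 5 ),pi  ,  sqrt (10), sqrt(10), 3 * sqrt( 2), 78.38 ]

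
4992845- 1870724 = 3122121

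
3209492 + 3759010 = 6968502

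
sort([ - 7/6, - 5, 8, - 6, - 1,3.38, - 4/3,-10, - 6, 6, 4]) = [- 10, - 6, - 6, - 5 ,-4/3, - 7/6, - 1, 3.38,4, 6,8]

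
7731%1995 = 1746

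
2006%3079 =2006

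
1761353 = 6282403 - 4521050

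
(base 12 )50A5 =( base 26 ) cp3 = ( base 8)21075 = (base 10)8765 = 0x223d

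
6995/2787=6995/2787 = 2.51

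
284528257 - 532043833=- 247515576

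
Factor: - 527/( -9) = 3^( - 2)*17^1*31^1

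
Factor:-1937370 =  - 2^1*3^1*5^1*64579^1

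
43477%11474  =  9055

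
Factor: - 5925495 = - 3^1*5^1*31^1*12743^1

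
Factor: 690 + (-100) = 2^1*5^1*59^1 = 590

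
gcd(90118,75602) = 2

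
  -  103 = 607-710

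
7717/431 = 7717/431 = 17.90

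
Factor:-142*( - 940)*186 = 2^4*3^1*5^1*31^1*47^1* 71^1=   24827280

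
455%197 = 61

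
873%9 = 0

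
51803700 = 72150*718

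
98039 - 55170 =42869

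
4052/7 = 578 + 6/7 = 578.86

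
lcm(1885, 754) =3770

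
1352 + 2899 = 4251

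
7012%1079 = 538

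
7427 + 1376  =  8803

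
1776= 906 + 870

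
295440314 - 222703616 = 72736698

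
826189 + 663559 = 1489748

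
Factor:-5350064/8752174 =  - 2675032/4376087 = - 2^3*947^( - 1)*4621^( - 1)*334379^1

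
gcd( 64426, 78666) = 2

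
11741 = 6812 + 4929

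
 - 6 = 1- 7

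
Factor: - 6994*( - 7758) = 54259452 = 2^2*3^2*13^1*269^1*431^1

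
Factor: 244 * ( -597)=  -  2^2*3^1*61^1*199^1 = -145668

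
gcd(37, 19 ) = 1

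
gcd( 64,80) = 16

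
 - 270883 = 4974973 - 5245856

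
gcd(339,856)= 1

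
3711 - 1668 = 2043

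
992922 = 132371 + 860551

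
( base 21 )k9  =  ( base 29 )en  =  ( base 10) 429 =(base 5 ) 3204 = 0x1ad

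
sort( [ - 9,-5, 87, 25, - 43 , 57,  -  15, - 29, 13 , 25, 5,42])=[ - 43, -29, - 15,-9 , - 5, 5, 13, 25, 25 , 42 , 57, 87]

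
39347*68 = 2675596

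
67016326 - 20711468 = 46304858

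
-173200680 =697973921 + -871174601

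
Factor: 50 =2^1*5^2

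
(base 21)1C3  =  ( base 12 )4a0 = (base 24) 150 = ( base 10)696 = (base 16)2B8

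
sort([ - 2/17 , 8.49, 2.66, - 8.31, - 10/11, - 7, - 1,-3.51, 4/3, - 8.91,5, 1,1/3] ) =[ - 8.91, - 8.31, - 7,-3.51, - 1, - 10/11 ,-2/17,1/3, 1, 4/3, 2.66, 5,8.49 ] 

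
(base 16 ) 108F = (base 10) 4239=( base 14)178B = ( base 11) 3204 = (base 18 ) D19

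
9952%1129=920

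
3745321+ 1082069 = 4827390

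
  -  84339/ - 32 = 84339/32 = 2635.59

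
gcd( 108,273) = 3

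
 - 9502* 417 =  - 3962334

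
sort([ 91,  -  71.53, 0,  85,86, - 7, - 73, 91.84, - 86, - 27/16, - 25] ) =[  -  86, - 73, - 71.53,-25 ,  -  7, - 27/16, 0, 85 , 86,91 , 91.84 ]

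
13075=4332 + 8743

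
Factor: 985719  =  3^1*7^1 * 73^1 * 643^1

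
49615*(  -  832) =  - 41279680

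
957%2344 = 957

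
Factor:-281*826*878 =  - 2^2 * 7^1*59^1*281^1 * 439^1 =-203789068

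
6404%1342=1036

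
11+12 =23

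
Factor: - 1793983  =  - 1793983^1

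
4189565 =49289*85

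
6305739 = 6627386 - 321647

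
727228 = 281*2588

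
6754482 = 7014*963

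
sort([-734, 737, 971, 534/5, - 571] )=[ - 734, - 571, 534/5,737,  971]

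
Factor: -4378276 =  - 2^2*  7^1*271^1*577^1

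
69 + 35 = 104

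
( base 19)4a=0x56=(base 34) 2I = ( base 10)86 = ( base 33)2K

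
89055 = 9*9895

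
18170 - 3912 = 14258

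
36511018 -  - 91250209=127761227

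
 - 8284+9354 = 1070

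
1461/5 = 1461/5 = 292.20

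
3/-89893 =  - 1 + 89890/89893 = -  0.00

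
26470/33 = 802 + 4/33  =  802.12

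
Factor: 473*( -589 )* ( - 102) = 28416894= 2^1*3^1*11^1*17^1*19^1*31^1 * 43^1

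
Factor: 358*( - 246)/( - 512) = 2^( - 7)*3^1*41^1*179^1 = 22017/128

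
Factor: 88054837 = 13^1 *409^1 * 16561^1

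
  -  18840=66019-84859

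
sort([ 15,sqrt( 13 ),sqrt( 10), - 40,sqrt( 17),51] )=[ - 40, sqrt(10 ), sqrt ( 13 ), sqrt( 17), 15, 51]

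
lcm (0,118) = 0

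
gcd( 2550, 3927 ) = 51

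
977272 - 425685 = 551587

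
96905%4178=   811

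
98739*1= 98739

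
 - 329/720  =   - 1+391/720 = - 0.46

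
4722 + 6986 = 11708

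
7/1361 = 7/1361 = 0.01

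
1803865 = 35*51539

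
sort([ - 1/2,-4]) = [ - 4, - 1/2] 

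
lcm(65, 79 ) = 5135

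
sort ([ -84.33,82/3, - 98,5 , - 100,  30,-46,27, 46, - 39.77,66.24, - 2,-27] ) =[-100,-98 , - 84.33,-46,-39.77 , - 27,- 2  ,  5 , 27 , 82/3,30,  46,66.24 ] 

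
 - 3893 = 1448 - 5341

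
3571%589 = 37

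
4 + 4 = 8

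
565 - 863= -298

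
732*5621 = 4114572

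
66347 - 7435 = 58912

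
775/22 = 35 + 5/22 =35.23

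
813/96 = 8+15/32= 8.47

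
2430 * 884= 2148120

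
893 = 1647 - 754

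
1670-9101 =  - 7431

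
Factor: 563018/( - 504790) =  -  5^( - 1 )*11^( - 1) * 13^( - 1 )*353^(  -  1 )*281509^1  =  - 281509/252395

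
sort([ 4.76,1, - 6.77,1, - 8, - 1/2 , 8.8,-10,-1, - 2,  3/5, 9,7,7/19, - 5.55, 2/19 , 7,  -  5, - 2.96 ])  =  [  -  10, - 8, - 6.77, - 5.55, - 5, - 2.96, - 2, - 1,  -  1/2,2/19,7/19, 3/5, 1, 1, 4.76, 7, 7, 8.8,9 ] 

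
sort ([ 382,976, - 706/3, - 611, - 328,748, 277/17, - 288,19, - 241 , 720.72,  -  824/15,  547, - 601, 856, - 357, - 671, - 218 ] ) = [ - 671, - 611, - 601, - 357, - 328 ,-288, - 241, - 706/3,-218, - 824/15,  277/17,  19,  382,547,720.72, 748,856, 976 ] 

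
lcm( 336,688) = 14448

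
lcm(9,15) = 45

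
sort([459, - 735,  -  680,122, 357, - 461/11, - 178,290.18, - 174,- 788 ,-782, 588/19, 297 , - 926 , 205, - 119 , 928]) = [ - 926, - 788,  -  782 , - 735, - 680, - 178, - 174,-119, - 461/11,  588/19 , 122,  205,290.18, 297, 357,459,928]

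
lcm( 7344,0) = 0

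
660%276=108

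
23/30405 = 23/30405 = 0.00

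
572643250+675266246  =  1247909496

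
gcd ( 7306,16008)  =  2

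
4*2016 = 8064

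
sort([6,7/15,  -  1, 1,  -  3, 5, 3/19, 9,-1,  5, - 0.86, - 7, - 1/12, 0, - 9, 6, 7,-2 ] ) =[-9, - 7,  -  3,-2,-1,  -  1, - 0.86,- 1/12, 0 , 3/19, 7/15,1,5,5,6,  6,7, 9 ]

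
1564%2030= 1564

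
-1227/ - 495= 409/165 = 2.48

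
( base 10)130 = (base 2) 10000010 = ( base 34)3s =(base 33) 3V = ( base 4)2002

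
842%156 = 62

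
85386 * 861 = 73517346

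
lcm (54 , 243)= 486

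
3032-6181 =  - 3149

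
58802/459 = 58802/459 =128.11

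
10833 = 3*3611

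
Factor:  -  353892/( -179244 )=3^(  -  1)* 7^1*11^1* 13^( -1 )  =  77/39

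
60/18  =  10/3 = 3.33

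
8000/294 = 27 + 31/147 = 27.21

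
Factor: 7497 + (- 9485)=- 1988 = -2^2 * 7^1*71^1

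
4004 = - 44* ( - 91 ) 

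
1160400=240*4835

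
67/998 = 67/998  =  0.07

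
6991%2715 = 1561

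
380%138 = 104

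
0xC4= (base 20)9G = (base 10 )196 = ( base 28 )70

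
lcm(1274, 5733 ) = 11466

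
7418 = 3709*2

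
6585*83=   546555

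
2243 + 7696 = 9939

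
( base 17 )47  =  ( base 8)113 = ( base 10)75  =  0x4b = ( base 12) 63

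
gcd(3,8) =1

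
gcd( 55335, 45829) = 7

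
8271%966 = 543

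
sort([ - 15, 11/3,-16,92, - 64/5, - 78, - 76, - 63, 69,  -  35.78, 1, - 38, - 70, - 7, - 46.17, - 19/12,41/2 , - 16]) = [ - 78, - 76 , - 70, - 63, - 46.17, -38, - 35.78, - 16, - 16, - 15, - 64/5 , - 7,-19/12,1,11/3,41/2,69  ,  92]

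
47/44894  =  47/44894 =0.00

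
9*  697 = 6273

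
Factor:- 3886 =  - 2^1 * 29^1*67^1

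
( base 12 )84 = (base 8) 144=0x64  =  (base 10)100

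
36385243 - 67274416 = - 30889173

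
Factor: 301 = 7^1*43^1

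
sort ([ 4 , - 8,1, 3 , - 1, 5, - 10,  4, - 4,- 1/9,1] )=[ - 10,-8, - 4 ,- 1 , - 1/9,1,  1,3,4,4, 5]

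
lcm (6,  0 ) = 0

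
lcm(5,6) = 30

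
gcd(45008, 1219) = 1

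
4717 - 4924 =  - 207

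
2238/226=9 + 102/113 =9.90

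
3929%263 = 247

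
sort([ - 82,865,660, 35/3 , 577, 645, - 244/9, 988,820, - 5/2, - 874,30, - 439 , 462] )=[ - 874, - 439, - 82, - 244/9,-5/2, 35/3,30,462, 577,645,660, 820, 865, 988]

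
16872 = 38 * 444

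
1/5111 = 1/5111 = 0.00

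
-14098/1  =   - 14098 =- 14098.00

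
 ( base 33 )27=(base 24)31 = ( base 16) 49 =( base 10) 73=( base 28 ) 2h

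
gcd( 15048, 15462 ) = 18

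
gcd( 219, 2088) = 3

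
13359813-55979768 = -42619955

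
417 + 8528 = 8945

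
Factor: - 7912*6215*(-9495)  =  466898394600=2^3 * 3^2*5^2*11^1*23^1*43^1*113^1*211^1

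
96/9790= 48/4895 = 0.01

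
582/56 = 10 + 11/28 = 10.39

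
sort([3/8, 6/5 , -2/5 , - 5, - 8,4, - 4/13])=[ - 8, -5, - 2/5,-4/13,3/8, 6/5, 4]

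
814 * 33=26862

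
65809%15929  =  2093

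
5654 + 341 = 5995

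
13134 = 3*4378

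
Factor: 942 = 2^1*3^1*157^1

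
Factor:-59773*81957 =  -3^1*7^1*17^1*1607^1*8539^1 = - 4898815761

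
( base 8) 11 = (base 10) 9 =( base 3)100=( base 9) 10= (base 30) 9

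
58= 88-30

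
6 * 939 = 5634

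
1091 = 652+439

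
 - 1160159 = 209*(-5551) 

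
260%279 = 260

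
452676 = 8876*51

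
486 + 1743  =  2229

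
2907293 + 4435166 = 7342459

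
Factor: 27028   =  2^2*29^1*233^1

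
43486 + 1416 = 44902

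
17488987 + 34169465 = 51658452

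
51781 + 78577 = 130358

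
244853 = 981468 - 736615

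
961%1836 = 961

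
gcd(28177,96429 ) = 1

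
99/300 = 33/100= 0.33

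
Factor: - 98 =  - 2^1*7^2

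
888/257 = 3 + 117/257 = 3.46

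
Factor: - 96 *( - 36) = 2^7*3^3 = 3456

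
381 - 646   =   - 265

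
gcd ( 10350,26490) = 30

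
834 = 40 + 794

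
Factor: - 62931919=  - 43^1*47^1*31139^1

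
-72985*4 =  - 291940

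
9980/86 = 4990/43 =116.05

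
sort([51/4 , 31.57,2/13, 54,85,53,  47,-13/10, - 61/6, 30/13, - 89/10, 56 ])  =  [ - 61/6, - 89/10, - 13/10,2/13, 30/13, 51/4,  31.57,  47, 53,  54,56, 85 ]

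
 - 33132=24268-57400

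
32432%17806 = 14626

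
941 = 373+568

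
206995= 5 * 41399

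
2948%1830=1118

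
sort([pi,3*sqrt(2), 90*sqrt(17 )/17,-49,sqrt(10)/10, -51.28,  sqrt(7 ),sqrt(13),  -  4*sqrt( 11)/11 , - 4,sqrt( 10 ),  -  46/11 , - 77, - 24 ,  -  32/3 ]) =[- 77, - 51.28, - 49, - 24, - 32/3,  -  46/11, - 4, - 4*sqrt( 11)/11,sqrt(10) /10,sqrt( 7 ), pi, sqrt(10),sqrt(13),3*sqrt( 2 ),90*sqrt( 17) /17]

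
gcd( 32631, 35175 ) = 3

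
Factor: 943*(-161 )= - 7^1*23^2*41^1 = - 151823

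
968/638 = 1 + 15/29 = 1.52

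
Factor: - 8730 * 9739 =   -  85021470= - 2^1*3^2 * 5^1*97^1*9739^1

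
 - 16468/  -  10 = 1646 + 4/5 = 1646.80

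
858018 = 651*1318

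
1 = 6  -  5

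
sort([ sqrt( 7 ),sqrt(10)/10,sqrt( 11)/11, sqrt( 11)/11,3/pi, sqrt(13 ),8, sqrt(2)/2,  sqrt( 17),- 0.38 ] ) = [- 0.38,sqrt(11)/11, sqrt ( 11 ) /11,sqrt( 10)/10,sqrt(2) /2, 3/pi,sqrt ( 7), sqrt ( 13), sqrt ( 17), 8]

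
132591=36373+96218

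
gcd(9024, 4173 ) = 3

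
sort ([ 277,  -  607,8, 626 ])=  [-607, 8,277, 626] 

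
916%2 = 0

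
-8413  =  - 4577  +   - 3836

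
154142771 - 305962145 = -151819374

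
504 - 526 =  - 22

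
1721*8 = 13768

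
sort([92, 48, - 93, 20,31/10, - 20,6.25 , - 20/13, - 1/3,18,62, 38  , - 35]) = [ - 93 , - 35, - 20,  -  20/13, - 1/3,31/10,6.25, 18 , 20,38,48, 62,92] 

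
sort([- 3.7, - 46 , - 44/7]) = [ - 46, - 44/7, - 3.7 ] 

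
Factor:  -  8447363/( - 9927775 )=5^( - 2 )*11^(  -  1)* 13^ ( - 1)*757^1*2777^ (  -  1)*11159^1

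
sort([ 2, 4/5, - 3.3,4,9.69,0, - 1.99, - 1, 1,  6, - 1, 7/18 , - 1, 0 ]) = [  -  3.3, - 1.99, - 1, - 1, - 1,0,0, 7/18,4/5, 1,2,4,6,9.69] 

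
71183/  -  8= - 71183/8 = - 8897.88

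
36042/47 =766 + 40/47  =  766.85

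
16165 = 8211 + 7954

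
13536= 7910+5626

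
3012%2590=422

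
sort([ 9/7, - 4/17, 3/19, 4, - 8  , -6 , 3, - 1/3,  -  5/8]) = [ -8,-6,-5/8, - 1/3, - 4/17, 3/19, 9/7,3,4]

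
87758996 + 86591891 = 174350887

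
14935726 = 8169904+6765822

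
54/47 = 54/47 = 1.15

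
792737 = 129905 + 662832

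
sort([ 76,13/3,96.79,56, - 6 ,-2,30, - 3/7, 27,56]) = [ - 6, - 2, - 3/7, 13/3,27,30,  56,  56, 76,96.79 ]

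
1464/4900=366/1225 = 0.30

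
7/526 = 7/526= 0.01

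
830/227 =830/227  =  3.66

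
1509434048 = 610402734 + 899031314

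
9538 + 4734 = 14272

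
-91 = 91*( - 1 )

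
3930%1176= 402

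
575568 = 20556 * 28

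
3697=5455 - 1758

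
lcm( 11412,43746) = 262476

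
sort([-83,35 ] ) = [-83,35]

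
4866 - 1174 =3692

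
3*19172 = 57516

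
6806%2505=1796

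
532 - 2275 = - 1743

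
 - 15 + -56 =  - 71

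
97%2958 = 97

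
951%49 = 20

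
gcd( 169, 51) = 1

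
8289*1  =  8289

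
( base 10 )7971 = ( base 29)9dp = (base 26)bkf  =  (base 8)17443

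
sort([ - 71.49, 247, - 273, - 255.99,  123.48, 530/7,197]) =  [ - 273, - 255.99, - 71.49, 530/7,123.48, 197, 247 ] 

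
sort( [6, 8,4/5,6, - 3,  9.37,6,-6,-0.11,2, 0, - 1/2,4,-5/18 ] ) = [ - 6,-3, - 1/2, - 5/18,  -  0.11, 0,4/5, 2,4, 6,6,6,8,9.37 ] 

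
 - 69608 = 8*(-8701)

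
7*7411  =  51877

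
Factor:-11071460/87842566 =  - 5535730/43921283= - 2^1 *5^1*7^(-1 )*23^( - 2 ) * 29^(-1) * 409^(-1 )*553573^1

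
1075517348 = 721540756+353976592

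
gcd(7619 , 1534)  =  1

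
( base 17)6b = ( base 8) 161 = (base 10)113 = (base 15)78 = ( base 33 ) 3E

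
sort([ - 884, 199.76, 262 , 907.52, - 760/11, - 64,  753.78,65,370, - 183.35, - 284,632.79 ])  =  [ - 884, -284, - 183.35,-760/11,-64,65,199.76,262 , 370,632.79,753.78,907.52 ]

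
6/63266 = 3/31633 = 0.00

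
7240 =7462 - 222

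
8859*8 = 70872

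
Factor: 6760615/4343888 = 2^(- 4)*5^1*83^ ( - 1) * 3271^ ( - 1)*1352123^1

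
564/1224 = 47/102  =  0.46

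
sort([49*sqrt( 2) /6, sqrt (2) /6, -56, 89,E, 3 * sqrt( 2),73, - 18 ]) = [ - 56,- 18,sqrt( 2 )/6, E, 3*sqrt( 2), 49 * sqrt( 2) /6, 73, 89] 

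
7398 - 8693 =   -  1295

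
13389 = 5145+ 8244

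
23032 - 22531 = 501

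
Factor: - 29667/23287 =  - 93/73 = -3^1*31^1*73^( - 1 ) 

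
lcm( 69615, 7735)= 69615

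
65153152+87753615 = 152906767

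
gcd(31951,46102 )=89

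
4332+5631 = 9963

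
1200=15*80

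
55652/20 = 2782 + 3/5 = 2782.60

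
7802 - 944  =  6858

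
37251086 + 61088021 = 98339107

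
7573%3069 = 1435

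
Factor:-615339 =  - 3^2*68371^1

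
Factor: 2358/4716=1/2 = 2^( - 1)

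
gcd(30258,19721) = 41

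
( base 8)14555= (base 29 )7LD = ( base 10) 6509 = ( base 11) 4988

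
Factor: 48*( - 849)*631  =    -  25714512 = - 2^4 * 3^2*283^1  *631^1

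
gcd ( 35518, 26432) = 826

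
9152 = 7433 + 1719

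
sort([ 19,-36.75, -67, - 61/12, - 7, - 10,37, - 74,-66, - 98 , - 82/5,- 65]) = [ - 98 , - 74, - 67, - 66, - 65, - 36.75, - 82/5 , - 10, - 7, - 61/12 , 19,37 ]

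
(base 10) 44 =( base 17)2A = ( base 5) 134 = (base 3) 1122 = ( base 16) 2c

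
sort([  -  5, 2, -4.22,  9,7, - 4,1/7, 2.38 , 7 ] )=[ - 5, - 4.22, - 4,1/7, 2, 2.38, 7, 7,9] 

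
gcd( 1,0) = 1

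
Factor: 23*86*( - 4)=  -  2^3*23^1*43^1 = - 7912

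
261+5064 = 5325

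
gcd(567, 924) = 21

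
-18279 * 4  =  - 73116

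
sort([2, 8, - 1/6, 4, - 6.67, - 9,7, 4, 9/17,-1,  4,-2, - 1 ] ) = [ - 9 , - 6.67, - 2, - 1, - 1, - 1/6, 9/17,2, 4, 4,4,7,  8 ] 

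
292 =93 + 199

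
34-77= - 43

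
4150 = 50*83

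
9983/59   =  169  +  12/59  =  169.20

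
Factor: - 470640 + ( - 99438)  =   - 2^1*3^6*17^1*23^1 = - 570078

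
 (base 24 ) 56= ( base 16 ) 7E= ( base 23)5B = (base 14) 90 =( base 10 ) 126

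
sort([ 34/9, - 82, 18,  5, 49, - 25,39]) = [-82, - 25,  34/9,  5, 18 , 39,  49]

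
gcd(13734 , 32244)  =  6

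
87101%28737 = 890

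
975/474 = 2 + 9/158 = 2.06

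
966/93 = 10 + 12/31 = 10.39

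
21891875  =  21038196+853679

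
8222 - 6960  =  1262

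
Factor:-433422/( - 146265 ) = 2^1*3^1*5^( - 1)*7^( -2)*11^2 = 726/245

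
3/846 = 1/282= 0.00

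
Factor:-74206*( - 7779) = 577248474 = 2^1*3^1*11^1*2593^1*3373^1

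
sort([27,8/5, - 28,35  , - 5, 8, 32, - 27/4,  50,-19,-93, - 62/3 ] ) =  [ - 93, - 28,- 62/3, - 19, - 27/4,-5,8/5, 8,27, 32, 35 , 50 ] 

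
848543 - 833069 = 15474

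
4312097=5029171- 717074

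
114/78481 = 114/78481 = 0.00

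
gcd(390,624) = 78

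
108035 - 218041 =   -  110006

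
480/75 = 32/5 = 6.40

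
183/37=183/37 =4.95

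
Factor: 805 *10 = 2^1*5^2*7^1 * 23^1 = 8050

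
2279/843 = 2279/843=2.70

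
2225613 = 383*5811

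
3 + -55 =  - 52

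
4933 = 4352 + 581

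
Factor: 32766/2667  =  86/7 = 2^1 * 7^ ( - 1 )* 43^1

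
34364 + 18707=53071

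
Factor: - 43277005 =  - 5^1 * 8655401^1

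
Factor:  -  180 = -2^2*3^2*5^1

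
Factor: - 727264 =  -2^5*22727^1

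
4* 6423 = 25692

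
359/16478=359/16478 =0.02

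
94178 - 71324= 22854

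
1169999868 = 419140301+750859567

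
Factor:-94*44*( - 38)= 2^4*11^1*19^1*47^1 = 157168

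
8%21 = 8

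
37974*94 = 3569556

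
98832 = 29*3408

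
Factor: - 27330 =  - 2^1*3^1*5^1*911^1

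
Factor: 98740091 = 47^2*44699^1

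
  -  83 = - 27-56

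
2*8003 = 16006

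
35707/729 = 48 + 715/729 = 48.98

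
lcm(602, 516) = 3612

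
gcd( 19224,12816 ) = 6408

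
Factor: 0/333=0 = 0^1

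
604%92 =52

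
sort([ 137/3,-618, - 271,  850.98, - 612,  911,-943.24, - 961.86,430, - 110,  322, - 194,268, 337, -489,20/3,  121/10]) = [ - 961.86 , - 943.24, - 618,  -  612  ,-489,-271, - 194, - 110, 20/3,121/10, 137/3 , 268,322,337, 430, 850.98, 911 ]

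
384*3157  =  1212288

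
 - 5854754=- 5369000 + -485754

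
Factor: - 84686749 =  - 7^2*211^1*8191^1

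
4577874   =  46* 99519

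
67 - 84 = -17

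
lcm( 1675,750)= 50250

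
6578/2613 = 2 + 104/201=2.52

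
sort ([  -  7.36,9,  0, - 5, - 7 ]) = [  -  7.36, - 7, - 5,0,  9] 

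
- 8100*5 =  -40500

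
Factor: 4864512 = 2^9*3^1*3167^1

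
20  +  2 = 22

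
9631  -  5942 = 3689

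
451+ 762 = 1213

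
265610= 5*53122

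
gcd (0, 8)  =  8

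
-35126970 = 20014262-55141232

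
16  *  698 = 11168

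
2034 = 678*3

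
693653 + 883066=1576719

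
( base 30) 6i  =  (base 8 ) 306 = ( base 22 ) 90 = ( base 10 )198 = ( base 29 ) 6O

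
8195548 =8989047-793499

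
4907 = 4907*1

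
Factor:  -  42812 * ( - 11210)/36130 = 2^2*7^1*11^1*19^1*59^1*139^1*3613^( - 1 ) = 47992252/3613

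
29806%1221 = 502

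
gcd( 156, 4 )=4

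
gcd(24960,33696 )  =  1248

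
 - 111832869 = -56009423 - 55823446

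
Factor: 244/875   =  2^2*5^ (-3 ) * 7^(-1)*61^1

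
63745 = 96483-32738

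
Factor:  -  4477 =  - 11^2*37^1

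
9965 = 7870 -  - 2095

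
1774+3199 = 4973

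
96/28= 24/7 = 3.43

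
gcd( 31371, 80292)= 3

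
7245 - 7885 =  - 640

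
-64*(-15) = 960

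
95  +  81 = 176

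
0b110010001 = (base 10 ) 401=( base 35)bg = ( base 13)24b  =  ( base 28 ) e9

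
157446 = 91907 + 65539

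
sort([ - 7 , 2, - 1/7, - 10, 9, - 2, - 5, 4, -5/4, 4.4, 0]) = [ - 10 , - 7, - 5,-2, - 5/4, - 1/7 , 0, 2, 4, 4.4, 9 ]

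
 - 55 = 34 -89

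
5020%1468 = 616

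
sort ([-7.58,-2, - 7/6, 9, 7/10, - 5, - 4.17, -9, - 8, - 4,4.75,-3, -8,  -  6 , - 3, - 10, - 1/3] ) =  [ - 10, -9 , - 8, - 8, - 7.58, - 6 ,-5,-4.17,-4,-3, - 3 , -2,-7/6, - 1/3, 7/10, 4.75, 9] 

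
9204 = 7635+1569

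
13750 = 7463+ 6287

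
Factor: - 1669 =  - 1669^1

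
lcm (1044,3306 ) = 19836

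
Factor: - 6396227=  -37^1*172871^1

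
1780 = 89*20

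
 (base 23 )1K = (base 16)2B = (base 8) 53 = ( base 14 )31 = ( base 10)43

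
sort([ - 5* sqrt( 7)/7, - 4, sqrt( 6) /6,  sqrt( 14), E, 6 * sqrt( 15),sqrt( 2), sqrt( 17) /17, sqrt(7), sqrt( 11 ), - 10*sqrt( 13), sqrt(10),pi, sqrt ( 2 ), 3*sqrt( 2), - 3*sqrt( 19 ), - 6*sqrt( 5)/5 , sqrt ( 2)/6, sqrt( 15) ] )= [-10*sqrt( 13 ), - 3* sqrt( 19 ), - 4, -6*sqrt( 5 )/5, - 5*sqrt( 7 )/7, sqrt( 2)/6, sqrt(17)/17, sqrt(6) /6 , sqrt(2),sqrt( 2 ), sqrt( 7), E, pi, sqrt( 10 ),sqrt( 11 ), sqrt( 14 ), sqrt( 15), 3*sqrt ( 2),6*sqrt(15) ]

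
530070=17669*30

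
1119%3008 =1119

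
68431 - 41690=26741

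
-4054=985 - 5039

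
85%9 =4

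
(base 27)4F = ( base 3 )11120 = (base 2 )1111011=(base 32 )3R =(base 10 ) 123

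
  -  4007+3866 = -141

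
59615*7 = 417305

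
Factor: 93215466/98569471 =2^1*3^2 * 7^( - 1) * 11^( - 1) * 13^( - 1)*59^(-1 ) * 757^1*1669^(  -  1) * 6841^1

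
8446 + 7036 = 15482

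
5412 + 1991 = 7403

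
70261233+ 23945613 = 94206846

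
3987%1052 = 831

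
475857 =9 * 52873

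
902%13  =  5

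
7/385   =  1/55 = 0.02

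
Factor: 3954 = 2^1 * 3^1*659^1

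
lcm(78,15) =390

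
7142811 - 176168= 6966643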